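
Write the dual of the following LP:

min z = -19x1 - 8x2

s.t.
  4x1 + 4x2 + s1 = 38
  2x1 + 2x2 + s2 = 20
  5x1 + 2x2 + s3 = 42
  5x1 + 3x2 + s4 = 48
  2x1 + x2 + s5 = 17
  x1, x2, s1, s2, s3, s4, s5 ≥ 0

Primal min cᵀx s.t. Ax ≤ b, x ≥ 0  →  Dual max −bᵀy s.t. Aᵀy ≥ −c, y ≥ 0.

Maximize: z = -38y1 - 20y2 - 42y3 - 48y4 - 17y5

Subject to:
  4y1 + 2y2 + 5y3 + 5y4 + 2y5 ≥ 19
  4y1 + 2y2 + 2y3 + 3y4 + y5 ≥ 8
  y1, y2, y3, y4, y5 ≥ 0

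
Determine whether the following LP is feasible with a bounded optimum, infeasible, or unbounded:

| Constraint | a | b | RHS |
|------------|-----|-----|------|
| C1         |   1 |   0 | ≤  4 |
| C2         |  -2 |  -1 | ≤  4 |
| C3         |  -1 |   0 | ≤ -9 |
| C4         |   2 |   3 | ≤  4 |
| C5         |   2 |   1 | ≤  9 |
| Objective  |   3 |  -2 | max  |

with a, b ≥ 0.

Infeasible (no feasible solution exists)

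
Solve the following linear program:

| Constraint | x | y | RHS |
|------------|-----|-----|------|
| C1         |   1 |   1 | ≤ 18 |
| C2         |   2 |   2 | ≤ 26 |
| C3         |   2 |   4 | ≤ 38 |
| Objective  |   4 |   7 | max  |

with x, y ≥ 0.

Evaluate the objective at each vertex of the feasible region:
  z(0, 0) = 0
  z(13, 0) = 52
  z(7, 6) = 70  ←
  z(0, 9.5) = 66.5
The maximum is at x = 7, y = 6.

x = 7, y = 6, z = 70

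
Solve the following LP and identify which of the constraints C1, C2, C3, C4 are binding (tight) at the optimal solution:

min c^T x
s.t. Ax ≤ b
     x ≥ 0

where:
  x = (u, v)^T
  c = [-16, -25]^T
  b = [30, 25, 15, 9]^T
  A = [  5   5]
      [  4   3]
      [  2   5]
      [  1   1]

At u = 5, v = 1, compute slack b - a·x for each constraint:
  C1: 30 − 30 = 0  (binding)
  C2: 25 − 23 = 2  (slack)
  C3: 15 − 15 = 0  (binding)
  C4: 9 − 6 = 3  (slack)

Optimal: u = 5, v = 1
Binding: C1, C3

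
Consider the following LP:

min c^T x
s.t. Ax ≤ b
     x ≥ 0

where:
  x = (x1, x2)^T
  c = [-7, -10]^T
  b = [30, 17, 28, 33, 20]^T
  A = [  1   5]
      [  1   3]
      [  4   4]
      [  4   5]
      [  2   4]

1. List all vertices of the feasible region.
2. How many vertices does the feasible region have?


1. (0, 0), (7, 0), (4, 3), (0, 5)
2. 4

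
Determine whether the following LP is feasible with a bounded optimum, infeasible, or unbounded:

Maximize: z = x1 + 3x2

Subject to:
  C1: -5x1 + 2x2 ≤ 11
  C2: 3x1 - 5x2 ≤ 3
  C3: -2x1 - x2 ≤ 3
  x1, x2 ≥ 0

Unbounded (objective can increase without bound)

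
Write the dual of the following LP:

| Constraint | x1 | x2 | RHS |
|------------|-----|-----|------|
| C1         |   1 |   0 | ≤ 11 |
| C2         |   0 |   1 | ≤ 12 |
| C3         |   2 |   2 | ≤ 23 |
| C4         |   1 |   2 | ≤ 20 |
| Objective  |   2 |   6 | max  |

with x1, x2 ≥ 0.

Primal max cᵀx s.t. Ax ≤ b, x ≥ 0  →  Dual min bᵀy s.t. Aᵀy ≥ c, y ≥ 0.

Minimize: z = 11y1 + 12y2 + 23y3 + 20y4

Subject to:
  y1 + 2y3 + y4 ≥ 2
  y2 + 2y3 + 2y4 ≥ 6
  y1, y2, y3, y4 ≥ 0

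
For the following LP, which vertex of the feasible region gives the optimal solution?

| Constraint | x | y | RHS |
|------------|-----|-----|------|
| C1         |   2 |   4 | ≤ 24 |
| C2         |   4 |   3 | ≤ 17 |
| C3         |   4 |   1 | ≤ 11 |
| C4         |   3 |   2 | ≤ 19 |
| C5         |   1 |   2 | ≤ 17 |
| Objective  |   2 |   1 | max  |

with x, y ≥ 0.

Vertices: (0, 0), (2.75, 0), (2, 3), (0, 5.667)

Evaluate the objective at each vertex of the feasible region:
  z(0, 0) = 0
  z(2.75, 0) = 5.5
  z(2, 3) = 7  ←
  z(0, 5.667) = 5.667
The maximum is at x = 2, y = 3.

(2, 3)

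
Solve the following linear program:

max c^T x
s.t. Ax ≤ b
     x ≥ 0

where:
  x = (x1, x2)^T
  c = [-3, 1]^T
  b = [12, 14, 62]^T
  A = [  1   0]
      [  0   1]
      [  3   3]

Evaluate the objective at each vertex of the feasible region:
  z(0, 0) = 0
  z(12, 0) = -36
  z(12, 8.667) = -27.33
  z(6.667, 14) = -6
  z(0, 14) = 14  ←
The maximum is at x1 = 0, x2 = 14.

x1 = 0, x2 = 14, z = 14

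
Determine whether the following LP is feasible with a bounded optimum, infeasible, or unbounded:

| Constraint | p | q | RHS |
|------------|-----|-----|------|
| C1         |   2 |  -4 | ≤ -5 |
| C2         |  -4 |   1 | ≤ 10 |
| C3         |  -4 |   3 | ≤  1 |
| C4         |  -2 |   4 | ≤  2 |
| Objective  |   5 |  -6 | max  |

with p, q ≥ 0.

Infeasible (no feasible solution exists)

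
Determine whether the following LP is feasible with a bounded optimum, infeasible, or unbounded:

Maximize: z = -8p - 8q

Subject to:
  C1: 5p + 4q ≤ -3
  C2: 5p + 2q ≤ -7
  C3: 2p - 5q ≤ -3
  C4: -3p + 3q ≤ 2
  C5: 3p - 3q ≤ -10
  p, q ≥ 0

Infeasible (no feasible solution exists)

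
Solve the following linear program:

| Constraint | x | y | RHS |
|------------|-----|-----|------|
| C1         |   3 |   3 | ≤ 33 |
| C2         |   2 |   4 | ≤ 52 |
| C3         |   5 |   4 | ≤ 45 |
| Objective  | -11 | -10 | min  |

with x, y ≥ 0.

Evaluate the objective at each vertex of the feasible region:
  z(0, 0) = 0
  z(9, 0) = -99
  z(1, 10) = -111  ←
  z(0, 11) = -110
The minimum is at x = 1, y = 10.

x = 1, y = 10, z = -111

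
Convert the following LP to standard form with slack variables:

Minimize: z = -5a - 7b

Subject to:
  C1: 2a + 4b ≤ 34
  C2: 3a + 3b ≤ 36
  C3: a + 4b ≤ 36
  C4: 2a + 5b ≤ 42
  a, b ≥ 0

min z = -5a - 7b

s.t.
  2a + 4b + s1 = 34
  3a + 3b + s2 = 36
  a + 4b + s3 = 36
  2a + 5b + s4 = 42
  a, b, s1, s2, s3, s4 ≥ 0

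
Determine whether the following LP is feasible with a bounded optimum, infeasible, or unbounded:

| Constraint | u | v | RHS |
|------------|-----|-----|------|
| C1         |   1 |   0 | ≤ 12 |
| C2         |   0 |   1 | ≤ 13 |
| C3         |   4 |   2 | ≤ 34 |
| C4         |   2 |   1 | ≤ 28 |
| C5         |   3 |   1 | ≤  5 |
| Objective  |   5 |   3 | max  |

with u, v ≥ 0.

Feasible with a bounded optimal solution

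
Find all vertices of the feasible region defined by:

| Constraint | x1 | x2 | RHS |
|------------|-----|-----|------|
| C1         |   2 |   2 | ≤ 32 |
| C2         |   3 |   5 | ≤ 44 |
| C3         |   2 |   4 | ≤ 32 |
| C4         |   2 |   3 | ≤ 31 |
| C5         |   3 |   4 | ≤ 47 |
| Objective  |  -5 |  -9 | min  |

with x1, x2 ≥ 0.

(0, 0), (14.67, 0), (8, 4), (0, 8)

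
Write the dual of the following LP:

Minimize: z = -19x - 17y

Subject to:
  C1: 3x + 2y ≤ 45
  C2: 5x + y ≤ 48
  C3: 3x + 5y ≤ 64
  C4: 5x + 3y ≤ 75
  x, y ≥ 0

Primal min cᵀx s.t. Ax ≤ b, x ≥ 0  →  Dual max −bᵀy s.t. Aᵀy ≥ −c, y ≥ 0.

Maximize: z = -45y1 - 48y2 - 64y3 - 75y4

Subject to:
  3y1 + 5y2 + 3y3 + 5y4 ≥ 19
  2y1 + y2 + 5y3 + 3y4 ≥ 17
  y1, y2, y3, y4 ≥ 0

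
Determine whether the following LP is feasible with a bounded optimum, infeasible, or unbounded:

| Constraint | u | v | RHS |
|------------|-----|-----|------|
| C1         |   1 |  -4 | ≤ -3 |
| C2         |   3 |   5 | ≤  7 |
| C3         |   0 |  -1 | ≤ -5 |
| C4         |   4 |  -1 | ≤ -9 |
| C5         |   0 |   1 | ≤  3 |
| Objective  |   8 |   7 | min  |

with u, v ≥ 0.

Infeasible (no feasible solution exists)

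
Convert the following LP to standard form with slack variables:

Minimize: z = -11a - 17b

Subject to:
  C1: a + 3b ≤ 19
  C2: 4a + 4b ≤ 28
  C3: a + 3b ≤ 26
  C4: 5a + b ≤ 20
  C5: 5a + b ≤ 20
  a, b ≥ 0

min z = -11a - 17b

s.t.
  a + 3b + s1 = 19
  4a + 4b + s2 = 28
  a + 3b + s3 = 26
  5a + b + s4 = 20
  5a + b + s5 = 20
  a, b, s1, s2, s3, s4, s5 ≥ 0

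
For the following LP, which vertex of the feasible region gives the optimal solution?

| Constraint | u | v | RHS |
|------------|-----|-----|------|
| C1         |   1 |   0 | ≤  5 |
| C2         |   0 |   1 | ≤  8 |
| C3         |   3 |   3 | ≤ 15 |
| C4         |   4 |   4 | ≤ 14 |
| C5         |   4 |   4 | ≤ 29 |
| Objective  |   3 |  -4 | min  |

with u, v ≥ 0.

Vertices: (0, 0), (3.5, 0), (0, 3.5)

Evaluate the objective at each vertex of the feasible region:
  z(0, 0) = 0
  z(3.5, 0) = 10.5
  z(0, 3.5) = -14  ←
The minimum is at u = 0, v = 3.5.

(0, 3.5)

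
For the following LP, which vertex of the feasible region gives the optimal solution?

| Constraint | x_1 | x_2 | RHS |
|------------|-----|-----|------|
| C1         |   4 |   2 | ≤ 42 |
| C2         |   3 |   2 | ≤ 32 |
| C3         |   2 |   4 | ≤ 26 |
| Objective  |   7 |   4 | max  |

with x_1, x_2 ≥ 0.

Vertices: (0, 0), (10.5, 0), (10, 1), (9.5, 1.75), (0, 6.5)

Evaluate the objective at each vertex of the feasible region:
  z(0, 0) = 0
  z(10.5, 0) = 73.5
  z(10, 1) = 74  ←
  z(9.5, 1.75) = 73.5
  z(0, 6.5) = 26
The maximum is at x_1 = 10, x_2 = 1.

(10, 1)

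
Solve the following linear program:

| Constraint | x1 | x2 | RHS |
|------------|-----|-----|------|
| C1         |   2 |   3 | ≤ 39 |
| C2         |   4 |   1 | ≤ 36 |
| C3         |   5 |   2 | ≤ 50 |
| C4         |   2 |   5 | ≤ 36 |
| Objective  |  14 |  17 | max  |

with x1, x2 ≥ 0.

Evaluate the objective at each vertex of the feasible region:
  z(0, 0) = 0
  z(9, 0) = 126
  z(8, 4) = 180  ←
  z(0, 7.2) = 122.4
The maximum is at x1 = 8, x2 = 4.

x1 = 8, x2 = 4, z = 180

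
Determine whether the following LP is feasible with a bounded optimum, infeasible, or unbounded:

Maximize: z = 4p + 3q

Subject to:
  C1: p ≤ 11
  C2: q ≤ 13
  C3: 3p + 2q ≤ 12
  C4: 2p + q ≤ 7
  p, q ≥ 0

Feasible with a bounded optimal solution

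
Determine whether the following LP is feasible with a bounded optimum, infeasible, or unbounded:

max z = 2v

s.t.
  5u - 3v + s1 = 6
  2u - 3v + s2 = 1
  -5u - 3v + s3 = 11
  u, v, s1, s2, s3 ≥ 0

Unbounded (objective can increase without bound)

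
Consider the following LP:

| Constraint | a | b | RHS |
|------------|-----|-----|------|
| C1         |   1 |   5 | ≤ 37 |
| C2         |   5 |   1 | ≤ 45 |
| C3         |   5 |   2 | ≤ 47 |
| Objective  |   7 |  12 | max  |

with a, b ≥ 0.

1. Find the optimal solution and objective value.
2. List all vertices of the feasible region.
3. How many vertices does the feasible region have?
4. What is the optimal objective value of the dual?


1. a = 7, b = 6, z = 121
2. (0, 0), (9, 0), (8.6, 2), (7, 6), (0, 7.4)
3. 5
4. 121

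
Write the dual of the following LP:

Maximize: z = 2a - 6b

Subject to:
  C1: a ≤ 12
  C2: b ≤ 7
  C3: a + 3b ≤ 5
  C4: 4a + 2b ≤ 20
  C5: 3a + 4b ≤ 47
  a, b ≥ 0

Primal max cᵀx s.t. Ax ≤ b, x ≥ 0  →  Dual min bᵀy s.t. Aᵀy ≥ c, y ≥ 0.

Minimize: z = 12y1 + 7y2 + 5y3 + 20y4 + 47y5

Subject to:
  y1 + y3 + 4y4 + 3y5 ≥ 2
  y2 + 3y3 + 2y4 + 4y5 ≥ -6
  y1, y2, y3, y4, y5 ≥ 0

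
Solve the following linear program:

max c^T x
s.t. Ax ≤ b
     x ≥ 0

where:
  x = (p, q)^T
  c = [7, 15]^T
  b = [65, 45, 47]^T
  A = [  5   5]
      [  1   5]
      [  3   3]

Evaluate the objective at each vertex of the feasible region:
  z(0, 0) = 0
  z(13, 0) = 91
  z(5, 8) = 155  ←
  z(0, 9) = 135
The maximum is at p = 5, q = 8.

p = 5, q = 8, z = 155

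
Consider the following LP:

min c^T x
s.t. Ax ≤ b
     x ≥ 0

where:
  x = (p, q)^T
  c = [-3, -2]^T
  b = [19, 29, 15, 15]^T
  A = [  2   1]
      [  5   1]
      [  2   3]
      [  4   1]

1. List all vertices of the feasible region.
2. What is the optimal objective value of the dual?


1. (0, 0), (3.75, 0), (3, 3), (0, 5)
2. -15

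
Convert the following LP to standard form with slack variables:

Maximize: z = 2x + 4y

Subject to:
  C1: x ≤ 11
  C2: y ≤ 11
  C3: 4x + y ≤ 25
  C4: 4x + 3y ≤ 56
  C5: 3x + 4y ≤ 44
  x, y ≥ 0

max z = 2x + 4y

s.t.
  x + s1 = 11
  y + s2 = 11
  4x + y + s3 = 25
  4x + 3y + s4 = 56
  3x + 4y + s5 = 44
  x, y, s1, s2, s3, s4, s5 ≥ 0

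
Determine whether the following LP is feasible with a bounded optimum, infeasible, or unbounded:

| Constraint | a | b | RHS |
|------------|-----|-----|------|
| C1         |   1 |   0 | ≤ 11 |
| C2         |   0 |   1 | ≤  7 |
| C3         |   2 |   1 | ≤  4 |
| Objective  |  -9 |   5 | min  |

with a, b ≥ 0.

Feasible with a bounded optimal solution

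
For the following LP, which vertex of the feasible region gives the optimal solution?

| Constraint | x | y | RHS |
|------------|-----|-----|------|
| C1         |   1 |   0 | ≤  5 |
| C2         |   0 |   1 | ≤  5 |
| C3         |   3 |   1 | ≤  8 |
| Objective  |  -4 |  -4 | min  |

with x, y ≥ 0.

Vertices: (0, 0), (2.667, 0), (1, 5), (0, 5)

Evaluate the objective at each vertex of the feasible region:
  z(0, 0) = 0
  z(2.667, 0) = -10.67
  z(1, 5) = -24  ←
  z(0, 5) = -20
The minimum is at x = 1, y = 5.

(1, 5)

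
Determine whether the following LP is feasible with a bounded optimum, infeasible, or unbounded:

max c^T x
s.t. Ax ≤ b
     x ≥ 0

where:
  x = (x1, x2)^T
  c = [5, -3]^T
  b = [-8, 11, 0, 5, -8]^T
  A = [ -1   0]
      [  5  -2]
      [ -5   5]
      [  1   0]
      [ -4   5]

Infeasible (no feasible solution exists)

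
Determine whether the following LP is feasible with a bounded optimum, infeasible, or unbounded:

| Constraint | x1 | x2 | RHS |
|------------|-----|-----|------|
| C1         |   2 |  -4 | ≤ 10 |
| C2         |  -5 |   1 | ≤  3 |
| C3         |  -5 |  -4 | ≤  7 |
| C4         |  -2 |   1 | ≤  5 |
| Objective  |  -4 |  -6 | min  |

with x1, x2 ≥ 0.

Unbounded (objective can decrease without bound)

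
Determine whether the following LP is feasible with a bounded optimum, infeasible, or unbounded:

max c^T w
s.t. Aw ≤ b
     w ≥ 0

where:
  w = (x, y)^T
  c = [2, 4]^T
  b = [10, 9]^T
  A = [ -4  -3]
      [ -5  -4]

Unbounded (objective can increase without bound)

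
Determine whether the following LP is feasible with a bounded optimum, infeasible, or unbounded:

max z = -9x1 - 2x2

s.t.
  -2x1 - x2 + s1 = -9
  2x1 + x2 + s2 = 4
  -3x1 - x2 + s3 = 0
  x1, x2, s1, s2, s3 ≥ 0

Infeasible (no feasible solution exists)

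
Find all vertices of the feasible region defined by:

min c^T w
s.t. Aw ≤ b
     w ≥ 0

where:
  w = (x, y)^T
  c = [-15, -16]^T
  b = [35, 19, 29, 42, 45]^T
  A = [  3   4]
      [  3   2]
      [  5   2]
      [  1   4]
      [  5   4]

(0, 0), (5.8, 0), (5, 2), (1, 8), (0, 8.75)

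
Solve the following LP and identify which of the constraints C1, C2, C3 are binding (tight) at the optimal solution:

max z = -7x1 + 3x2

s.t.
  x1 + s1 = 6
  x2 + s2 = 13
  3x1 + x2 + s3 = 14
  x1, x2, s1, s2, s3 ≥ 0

At x1 = 0, x2 = 13, compute slack b - a·x for each constraint:
  C1: 6 − 0 = 6  (slack)
  C2: 13 − 13 = 0  (binding)
  C3: 14 − 13 = 1  (slack)

Optimal: x1 = 0, x2 = 13
Binding: C2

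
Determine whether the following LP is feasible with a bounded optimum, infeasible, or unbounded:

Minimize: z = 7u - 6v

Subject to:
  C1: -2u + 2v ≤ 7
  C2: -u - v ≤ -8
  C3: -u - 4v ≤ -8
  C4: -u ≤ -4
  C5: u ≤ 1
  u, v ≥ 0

Infeasible (no feasible solution exists)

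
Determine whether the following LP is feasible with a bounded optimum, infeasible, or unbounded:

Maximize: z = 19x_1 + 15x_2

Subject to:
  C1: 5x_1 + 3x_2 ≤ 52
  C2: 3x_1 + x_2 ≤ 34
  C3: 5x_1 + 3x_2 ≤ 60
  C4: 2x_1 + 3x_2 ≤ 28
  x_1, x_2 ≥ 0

Feasible with a bounded optimal solution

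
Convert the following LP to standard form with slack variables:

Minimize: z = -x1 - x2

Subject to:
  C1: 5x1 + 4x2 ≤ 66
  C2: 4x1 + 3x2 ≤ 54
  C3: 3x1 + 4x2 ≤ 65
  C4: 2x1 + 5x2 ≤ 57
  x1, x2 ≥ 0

min z = -x1 - x2

s.t.
  5x1 + 4x2 + s1 = 66
  4x1 + 3x2 + s2 = 54
  3x1 + 4x2 + s3 = 65
  2x1 + 5x2 + s4 = 57
  x1, x2, s1, s2, s3, s4 ≥ 0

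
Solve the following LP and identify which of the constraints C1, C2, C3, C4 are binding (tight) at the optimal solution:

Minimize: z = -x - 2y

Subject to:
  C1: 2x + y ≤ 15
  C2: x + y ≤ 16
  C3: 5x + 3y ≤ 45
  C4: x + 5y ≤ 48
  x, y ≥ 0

At x = 3, y = 9, compute slack b - a·x for each constraint:
  C1: 15 − 15 = 0  (binding)
  C2: 16 − 12 = 4  (slack)
  C3: 45 − 42 = 3  (slack)
  C4: 48 − 48 = 0  (binding)

Optimal: x = 3, y = 9
Binding: C1, C4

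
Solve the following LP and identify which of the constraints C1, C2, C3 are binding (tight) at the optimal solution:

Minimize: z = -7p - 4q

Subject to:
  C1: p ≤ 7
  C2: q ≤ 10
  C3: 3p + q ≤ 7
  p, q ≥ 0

At p = 0, q = 7, compute slack b - a·x for each constraint:
  C1: 7 − 0 = 7  (slack)
  C2: 10 − 7 = 3  (slack)
  C3: 7 − 7 = 0  (binding)

Optimal: p = 0, q = 7
Binding: C3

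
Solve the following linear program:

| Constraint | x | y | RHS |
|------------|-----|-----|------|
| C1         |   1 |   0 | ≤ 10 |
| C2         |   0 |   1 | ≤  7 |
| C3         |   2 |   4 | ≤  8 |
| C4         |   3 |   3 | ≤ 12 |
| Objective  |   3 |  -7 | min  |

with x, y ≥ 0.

Evaluate the objective at each vertex of the feasible region:
  z(0, 0) = 0
  z(4, 0) = 12
  z(0, 2) = -14  ←
The minimum is at x = 0, y = 2.

x = 0, y = 2, z = -14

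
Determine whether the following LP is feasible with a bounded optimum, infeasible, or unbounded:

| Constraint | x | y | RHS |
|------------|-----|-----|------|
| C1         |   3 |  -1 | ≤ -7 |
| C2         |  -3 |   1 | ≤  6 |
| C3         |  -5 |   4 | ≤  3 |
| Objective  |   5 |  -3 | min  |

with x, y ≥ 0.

Infeasible (no feasible solution exists)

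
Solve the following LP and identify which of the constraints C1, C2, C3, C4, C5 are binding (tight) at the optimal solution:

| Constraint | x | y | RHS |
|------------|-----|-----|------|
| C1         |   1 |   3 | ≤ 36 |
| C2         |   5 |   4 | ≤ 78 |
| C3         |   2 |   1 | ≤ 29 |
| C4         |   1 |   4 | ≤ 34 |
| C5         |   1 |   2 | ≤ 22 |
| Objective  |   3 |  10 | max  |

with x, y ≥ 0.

At x = 10, y = 6, compute slack b - a·x for each constraint:
  C1: 36 − 28 = 8  (slack)
  C2: 78 − 74 = 4  (slack)
  C3: 29 − 26 = 3  (slack)
  C4: 34 − 34 = 0  (binding)
  C5: 22 − 22 = 0  (binding)

Optimal: x = 10, y = 6
Binding: C4, C5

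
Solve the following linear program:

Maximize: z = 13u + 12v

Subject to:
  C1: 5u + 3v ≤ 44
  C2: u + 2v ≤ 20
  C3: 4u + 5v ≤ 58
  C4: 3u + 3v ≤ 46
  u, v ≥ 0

Evaluate the objective at each vertex of the feasible region:
  z(0, 0) = 0
  z(8.8, 0) = 114.4
  z(4, 8) = 148  ←
  z(0, 10) = 120
The maximum is at u = 4, v = 8.

u = 4, v = 8, z = 148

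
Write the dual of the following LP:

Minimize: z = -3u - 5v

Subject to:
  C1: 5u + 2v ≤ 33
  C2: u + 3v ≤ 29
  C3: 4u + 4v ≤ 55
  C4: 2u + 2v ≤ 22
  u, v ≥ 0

Primal min cᵀx s.t. Ax ≤ b, x ≥ 0  →  Dual max −bᵀy s.t. Aᵀy ≥ −c, y ≥ 0.

Maximize: z = -33y1 - 29y2 - 55y3 - 22y4

Subject to:
  5y1 + y2 + 4y3 + 2y4 ≥ 3
  2y1 + 3y2 + 4y3 + 2y4 ≥ 5
  y1, y2, y3, y4 ≥ 0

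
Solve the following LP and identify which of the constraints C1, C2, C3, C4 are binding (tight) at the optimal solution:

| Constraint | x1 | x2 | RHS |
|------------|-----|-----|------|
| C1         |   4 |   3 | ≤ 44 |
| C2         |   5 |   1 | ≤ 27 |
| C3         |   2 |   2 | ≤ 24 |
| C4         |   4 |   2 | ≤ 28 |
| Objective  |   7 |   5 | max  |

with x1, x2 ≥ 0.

At x1 = 2, x2 = 10, compute slack b - a·x for each constraint:
  C1: 44 − 38 = 6  (slack)
  C2: 27 − 20 = 7  (slack)
  C3: 24 − 24 = 0  (binding)
  C4: 28 − 28 = 0  (binding)

Optimal: x1 = 2, x2 = 10
Binding: C3, C4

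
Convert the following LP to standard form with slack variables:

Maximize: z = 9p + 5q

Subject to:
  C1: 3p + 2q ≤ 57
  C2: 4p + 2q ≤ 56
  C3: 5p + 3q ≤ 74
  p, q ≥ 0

max z = 9p + 5q

s.t.
  3p + 2q + s1 = 57
  4p + 2q + s2 = 56
  5p + 3q + s3 = 74
  p, q, s1, s2, s3 ≥ 0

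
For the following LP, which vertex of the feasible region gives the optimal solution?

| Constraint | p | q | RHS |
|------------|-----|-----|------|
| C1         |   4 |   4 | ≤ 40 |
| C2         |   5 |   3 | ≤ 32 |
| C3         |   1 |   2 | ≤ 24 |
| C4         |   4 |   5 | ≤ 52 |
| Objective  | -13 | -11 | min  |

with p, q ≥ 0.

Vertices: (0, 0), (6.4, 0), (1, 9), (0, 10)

Evaluate the objective at each vertex of the feasible region:
  z(0, 0) = 0
  z(6.4, 0) = -83.2
  z(1, 9) = -112  ←
  z(0, 10) = -110
The minimum is at p = 1, q = 9.

(1, 9)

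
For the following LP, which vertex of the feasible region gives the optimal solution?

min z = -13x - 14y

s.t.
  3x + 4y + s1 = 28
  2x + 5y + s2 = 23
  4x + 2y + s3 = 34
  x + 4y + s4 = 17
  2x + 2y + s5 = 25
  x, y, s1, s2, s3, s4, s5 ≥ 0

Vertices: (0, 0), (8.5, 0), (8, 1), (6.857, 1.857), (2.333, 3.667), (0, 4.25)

Evaluate the objective at each vertex of the feasible region:
  z(0, 0) = 0
  z(8.5, 0) = -110.5
  z(8, 1) = -118  ←
  z(6.857, 1.857) = -115.1
  z(2.333, 3.667) = -81.67
  z(0, 4.25) = -59.5
The minimum is at x = 8, y = 1.

(8, 1)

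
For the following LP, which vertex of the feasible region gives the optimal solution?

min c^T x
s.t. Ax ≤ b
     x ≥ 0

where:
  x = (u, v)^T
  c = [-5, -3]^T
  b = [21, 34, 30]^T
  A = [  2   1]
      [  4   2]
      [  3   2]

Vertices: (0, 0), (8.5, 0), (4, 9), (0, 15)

Evaluate the objective at each vertex of the feasible region:
  z(0, 0) = 0
  z(8.5, 0) = -42.5
  z(4, 9) = -47  ←
  z(0, 15) = -45
The minimum is at u = 4, v = 9.

(4, 9)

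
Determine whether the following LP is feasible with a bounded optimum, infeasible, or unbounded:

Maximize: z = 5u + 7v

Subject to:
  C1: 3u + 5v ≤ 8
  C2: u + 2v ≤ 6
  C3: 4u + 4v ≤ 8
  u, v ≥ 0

Feasible with a bounded optimal solution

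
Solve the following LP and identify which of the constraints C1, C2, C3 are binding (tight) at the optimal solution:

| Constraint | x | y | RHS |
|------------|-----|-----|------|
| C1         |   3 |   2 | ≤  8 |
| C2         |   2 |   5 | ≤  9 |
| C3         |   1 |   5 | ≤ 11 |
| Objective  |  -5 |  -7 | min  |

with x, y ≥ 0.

At x = 2, y = 1, compute slack b - a·x for each constraint:
  C1: 8 − 8 = 0  (binding)
  C2: 9 − 9 = 0  (binding)
  C3: 11 − 7 = 4  (slack)

Optimal: x = 2, y = 1
Binding: C1, C2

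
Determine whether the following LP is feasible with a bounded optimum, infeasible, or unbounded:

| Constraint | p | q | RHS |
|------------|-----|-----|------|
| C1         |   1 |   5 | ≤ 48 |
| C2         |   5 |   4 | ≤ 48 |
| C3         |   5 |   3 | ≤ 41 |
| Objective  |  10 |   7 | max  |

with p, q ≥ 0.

Feasible with a bounded optimal solution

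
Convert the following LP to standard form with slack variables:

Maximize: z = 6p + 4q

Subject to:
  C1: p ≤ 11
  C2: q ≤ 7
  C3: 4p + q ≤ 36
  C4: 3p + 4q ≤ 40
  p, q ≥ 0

max z = 6p + 4q

s.t.
  p + s1 = 11
  q + s2 = 7
  4p + q + s3 = 36
  3p + 4q + s4 = 40
  p, q, s1, s2, s3, s4 ≥ 0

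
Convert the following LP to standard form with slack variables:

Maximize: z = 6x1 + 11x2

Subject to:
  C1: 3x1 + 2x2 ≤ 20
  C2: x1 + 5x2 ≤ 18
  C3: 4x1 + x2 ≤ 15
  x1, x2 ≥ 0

max z = 6x1 + 11x2

s.t.
  3x1 + 2x2 + s1 = 20
  x1 + 5x2 + s2 = 18
  4x1 + x2 + s3 = 15
  x1, x2, s1, s2, s3 ≥ 0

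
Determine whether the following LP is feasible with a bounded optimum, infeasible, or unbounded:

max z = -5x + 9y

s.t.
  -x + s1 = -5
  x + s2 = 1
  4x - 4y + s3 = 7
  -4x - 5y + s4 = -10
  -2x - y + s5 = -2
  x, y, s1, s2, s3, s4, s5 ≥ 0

Infeasible (no feasible solution exists)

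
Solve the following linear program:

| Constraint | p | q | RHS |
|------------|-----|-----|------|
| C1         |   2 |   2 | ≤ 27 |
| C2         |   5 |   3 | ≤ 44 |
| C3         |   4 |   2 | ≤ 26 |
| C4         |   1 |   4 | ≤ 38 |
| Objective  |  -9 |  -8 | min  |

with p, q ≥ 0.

Evaluate the objective at each vertex of the feasible region:
  z(0, 0) = 0
  z(6.5, 0) = -58.5
  z(2, 9) = -90  ←
  z(0, 9.5) = -76
The minimum is at p = 2, q = 9.

p = 2, q = 9, z = -90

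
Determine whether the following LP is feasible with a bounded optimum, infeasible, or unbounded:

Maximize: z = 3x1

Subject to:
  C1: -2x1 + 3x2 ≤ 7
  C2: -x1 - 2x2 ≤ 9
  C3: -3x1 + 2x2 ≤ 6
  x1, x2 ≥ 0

Unbounded (objective can increase without bound)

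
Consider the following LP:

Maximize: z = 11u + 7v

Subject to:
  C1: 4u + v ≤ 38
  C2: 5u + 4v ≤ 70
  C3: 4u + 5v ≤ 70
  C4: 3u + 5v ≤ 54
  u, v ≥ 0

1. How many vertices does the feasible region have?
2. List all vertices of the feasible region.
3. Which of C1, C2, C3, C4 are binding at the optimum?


1. 4
2. (0, 0), (9.5, 0), (8, 6), (0, 10.8)
3. C1, C4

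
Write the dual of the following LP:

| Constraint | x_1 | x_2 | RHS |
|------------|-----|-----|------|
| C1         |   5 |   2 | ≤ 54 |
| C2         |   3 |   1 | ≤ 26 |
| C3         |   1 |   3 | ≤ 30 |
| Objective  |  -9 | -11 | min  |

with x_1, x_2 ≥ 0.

Primal min cᵀx s.t. Ax ≤ b, x ≥ 0  →  Dual max −bᵀy s.t. Aᵀy ≥ −c, y ≥ 0.

Maximize: z = -54y1 - 26y2 - 30y3

Subject to:
  5y1 + 3y2 + y3 ≥ 9
  2y1 + y2 + 3y3 ≥ 11
  y1, y2, y3 ≥ 0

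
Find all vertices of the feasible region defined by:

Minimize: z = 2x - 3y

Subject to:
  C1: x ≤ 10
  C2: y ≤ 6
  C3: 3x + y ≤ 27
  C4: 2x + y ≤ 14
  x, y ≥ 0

(0, 0), (7, 0), (4, 6), (0, 6)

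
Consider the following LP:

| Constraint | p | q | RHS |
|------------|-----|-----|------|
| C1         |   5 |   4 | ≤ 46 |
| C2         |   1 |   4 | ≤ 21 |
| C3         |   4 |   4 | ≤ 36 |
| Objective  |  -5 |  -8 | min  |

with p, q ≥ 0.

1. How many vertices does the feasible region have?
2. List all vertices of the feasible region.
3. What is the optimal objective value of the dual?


1. 4
2. (0, 0), (9, 0), (5, 4), (0, 5.25)
3. -57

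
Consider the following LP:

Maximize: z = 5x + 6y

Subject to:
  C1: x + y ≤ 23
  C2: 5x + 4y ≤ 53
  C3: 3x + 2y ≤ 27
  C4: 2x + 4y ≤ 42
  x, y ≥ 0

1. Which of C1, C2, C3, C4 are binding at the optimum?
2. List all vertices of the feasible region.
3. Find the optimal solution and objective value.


1. C3, C4
2. (0, 0), (9, 0), (3, 9), (0, 10.5)
3. x = 3, y = 9, z = 69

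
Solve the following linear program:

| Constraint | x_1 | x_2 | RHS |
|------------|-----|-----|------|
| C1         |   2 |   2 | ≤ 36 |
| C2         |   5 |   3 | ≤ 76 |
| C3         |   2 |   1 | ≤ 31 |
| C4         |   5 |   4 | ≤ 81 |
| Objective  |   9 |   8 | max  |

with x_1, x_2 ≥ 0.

Evaluate the objective at each vertex of the feasible region:
  z(0, 0) = 0
  z(15.2, 0) = 136.8
  z(12.2, 5) = 149.8
  z(9, 9) = 153  ←
  z(0, 18) = 144
The maximum is at x_1 = 9, x_2 = 9.

x_1 = 9, x_2 = 9, z = 153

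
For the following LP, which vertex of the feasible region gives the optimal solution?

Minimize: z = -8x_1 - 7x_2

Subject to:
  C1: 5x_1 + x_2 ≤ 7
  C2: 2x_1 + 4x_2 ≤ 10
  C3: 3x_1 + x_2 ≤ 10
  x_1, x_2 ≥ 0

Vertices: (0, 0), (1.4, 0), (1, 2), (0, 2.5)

Evaluate the objective at each vertex of the feasible region:
  z(0, 0) = 0
  z(1.4, 0) = -11.2
  z(1, 2) = -22  ←
  z(0, 2.5) = -17.5
The minimum is at x_1 = 1, x_2 = 2.

(1, 2)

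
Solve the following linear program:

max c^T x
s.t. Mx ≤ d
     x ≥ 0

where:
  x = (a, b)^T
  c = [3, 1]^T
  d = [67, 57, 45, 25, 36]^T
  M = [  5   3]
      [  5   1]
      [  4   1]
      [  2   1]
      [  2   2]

Evaluate the objective at each vertex of the feasible region:
  z(0, 0) = 0
  z(11.25, 0) = 33.75
  z(10, 5) = 35  ←
  z(8, 9) = 33
  z(6.5, 11.5) = 31
  z(0, 18) = 18
The maximum is at a = 10, b = 5.

a = 10, b = 5, z = 35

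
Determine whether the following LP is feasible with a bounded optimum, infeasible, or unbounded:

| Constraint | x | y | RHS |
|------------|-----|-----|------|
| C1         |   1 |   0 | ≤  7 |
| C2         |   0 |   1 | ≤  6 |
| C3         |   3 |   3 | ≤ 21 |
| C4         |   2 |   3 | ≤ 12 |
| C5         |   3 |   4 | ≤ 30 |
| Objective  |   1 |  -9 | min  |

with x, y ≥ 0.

Feasible with a bounded optimal solution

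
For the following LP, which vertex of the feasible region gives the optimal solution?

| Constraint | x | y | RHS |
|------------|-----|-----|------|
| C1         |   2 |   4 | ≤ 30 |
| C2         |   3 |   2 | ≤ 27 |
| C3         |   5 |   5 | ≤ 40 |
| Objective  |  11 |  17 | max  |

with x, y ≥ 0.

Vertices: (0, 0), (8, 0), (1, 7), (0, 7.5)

Evaluate the objective at each vertex of the feasible region:
  z(0, 0) = 0
  z(8, 0) = 88
  z(1, 7) = 130  ←
  z(0, 7.5) = 127.5
The maximum is at x = 1, y = 7.

(1, 7)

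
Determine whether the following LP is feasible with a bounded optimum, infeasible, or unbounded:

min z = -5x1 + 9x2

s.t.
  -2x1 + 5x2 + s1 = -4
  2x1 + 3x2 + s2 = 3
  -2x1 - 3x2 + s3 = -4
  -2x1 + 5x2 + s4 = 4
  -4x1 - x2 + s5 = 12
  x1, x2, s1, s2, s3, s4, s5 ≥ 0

Infeasible (no feasible solution exists)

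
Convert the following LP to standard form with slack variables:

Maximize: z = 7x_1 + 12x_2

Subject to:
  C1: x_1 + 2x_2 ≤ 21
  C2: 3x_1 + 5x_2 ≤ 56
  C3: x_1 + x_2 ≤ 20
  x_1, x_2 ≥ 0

max z = 7x_1 + 12x_2

s.t.
  x_1 + 2x_2 + s1 = 21
  3x_1 + 5x_2 + s2 = 56
  x_1 + x_2 + s3 = 20
  x_1, x_2, s1, s2, s3 ≥ 0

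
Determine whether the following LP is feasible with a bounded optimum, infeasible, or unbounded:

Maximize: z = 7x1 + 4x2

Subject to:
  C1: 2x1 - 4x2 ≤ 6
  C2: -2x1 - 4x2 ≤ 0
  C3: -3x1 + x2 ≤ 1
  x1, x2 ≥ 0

Unbounded (objective can increase without bound)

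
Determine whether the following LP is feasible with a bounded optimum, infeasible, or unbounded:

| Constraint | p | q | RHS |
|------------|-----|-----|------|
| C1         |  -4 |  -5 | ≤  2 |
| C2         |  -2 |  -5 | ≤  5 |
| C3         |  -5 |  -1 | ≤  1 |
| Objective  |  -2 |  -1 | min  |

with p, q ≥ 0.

Unbounded (objective can decrease without bound)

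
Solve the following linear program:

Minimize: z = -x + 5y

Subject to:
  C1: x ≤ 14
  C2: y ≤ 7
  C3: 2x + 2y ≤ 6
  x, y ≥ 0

Evaluate the objective at each vertex of the feasible region:
  z(0, 0) = 0
  z(3, 0) = -3  ←
  z(0, 3) = 15
The minimum is at x = 3, y = 0.

x = 3, y = 0, z = -3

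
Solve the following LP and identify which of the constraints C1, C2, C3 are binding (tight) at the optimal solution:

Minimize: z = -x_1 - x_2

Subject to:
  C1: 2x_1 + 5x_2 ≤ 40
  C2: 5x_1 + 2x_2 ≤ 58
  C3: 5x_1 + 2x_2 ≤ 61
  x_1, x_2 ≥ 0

At x_1 = 10, x_2 = 4, compute slack b - a·x for each constraint:
  C1: 40 − 40 = 0  (binding)
  C2: 58 − 58 = 0  (binding)
  C3: 61 − 58 = 3  (slack)

Optimal: x_1 = 10, x_2 = 4
Binding: C1, C2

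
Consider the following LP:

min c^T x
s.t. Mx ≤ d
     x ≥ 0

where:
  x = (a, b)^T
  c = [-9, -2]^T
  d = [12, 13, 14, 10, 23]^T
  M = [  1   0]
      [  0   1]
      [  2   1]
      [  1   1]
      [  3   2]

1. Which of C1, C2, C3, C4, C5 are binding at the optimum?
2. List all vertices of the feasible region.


1. C3
2. (0, 0), (7, 0), (5, 4), (3, 7), (0, 10)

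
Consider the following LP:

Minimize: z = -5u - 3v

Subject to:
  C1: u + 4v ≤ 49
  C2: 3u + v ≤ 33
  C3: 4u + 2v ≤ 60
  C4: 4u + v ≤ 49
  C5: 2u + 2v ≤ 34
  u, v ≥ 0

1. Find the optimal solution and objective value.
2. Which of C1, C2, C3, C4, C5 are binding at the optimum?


1. u = 8, v = 9, z = -67
2. C2, C5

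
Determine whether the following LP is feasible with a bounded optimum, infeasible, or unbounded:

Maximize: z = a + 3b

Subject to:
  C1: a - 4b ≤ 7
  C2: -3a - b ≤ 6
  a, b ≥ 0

Unbounded (objective can increase without bound)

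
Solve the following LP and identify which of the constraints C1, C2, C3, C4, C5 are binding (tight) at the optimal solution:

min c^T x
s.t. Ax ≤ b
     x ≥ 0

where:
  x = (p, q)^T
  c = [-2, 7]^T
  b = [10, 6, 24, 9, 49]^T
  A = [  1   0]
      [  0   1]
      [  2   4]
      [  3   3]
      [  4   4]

At p = 3, q = 0, compute slack b - a·x for each constraint:
  C1: 10 − 3 = 7  (slack)
  C2: 6 − 0 = 6  (slack)
  C3: 24 − 6 = 18  (slack)
  C4: 9 − 9 = 0  (binding)
  C5: 49 − 12 = 37  (slack)

Optimal: p = 3, q = 0
Binding: C4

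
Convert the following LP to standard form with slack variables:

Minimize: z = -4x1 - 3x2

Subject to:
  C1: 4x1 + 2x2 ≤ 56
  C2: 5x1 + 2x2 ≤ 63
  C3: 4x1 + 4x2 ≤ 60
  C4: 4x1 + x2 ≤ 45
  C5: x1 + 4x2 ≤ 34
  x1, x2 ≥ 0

min z = -4x1 - 3x2

s.t.
  4x1 + 2x2 + s1 = 56
  5x1 + 2x2 + s2 = 63
  4x1 + 4x2 + s3 = 60
  4x1 + x2 + s4 = 45
  x1 + 4x2 + s5 = 34
  x1, x2, s1, s2, s3, s4, s5 ≥ 0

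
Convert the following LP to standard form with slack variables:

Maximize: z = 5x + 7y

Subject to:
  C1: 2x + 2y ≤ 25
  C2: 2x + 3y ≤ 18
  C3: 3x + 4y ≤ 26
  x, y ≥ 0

max z = 5x + 7y

s.t.
  2x + 2y + s1 = 25
  2x + 3y + s2 = 18
  3x + 4y + s3 = 26
  x, y, s1, s2, s3 ≥ 0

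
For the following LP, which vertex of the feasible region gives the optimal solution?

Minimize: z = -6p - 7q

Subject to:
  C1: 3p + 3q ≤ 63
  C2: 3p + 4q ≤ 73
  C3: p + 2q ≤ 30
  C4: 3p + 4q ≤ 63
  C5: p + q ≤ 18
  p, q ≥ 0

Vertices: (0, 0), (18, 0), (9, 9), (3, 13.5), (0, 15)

Evaluate the objective at each vertex of the feasible region:
  z(0, 0) = 0
  z(18, 0) = -108
  z(9, 9) = -117  ←
  z(3, 13.5) = -112.5
  z(0, 15) = -105
The minimum is at p = 9, q = 9.

(9, 9)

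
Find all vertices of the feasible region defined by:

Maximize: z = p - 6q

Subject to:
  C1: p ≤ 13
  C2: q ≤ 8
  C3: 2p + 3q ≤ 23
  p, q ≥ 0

(0, 0), (11.5, 0), (0, 7.667)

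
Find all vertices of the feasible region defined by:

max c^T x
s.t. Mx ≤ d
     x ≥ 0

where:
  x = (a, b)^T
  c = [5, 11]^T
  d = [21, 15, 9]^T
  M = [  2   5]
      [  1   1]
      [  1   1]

(0, 0), (9, 0), (8, 1), (0, 4.2)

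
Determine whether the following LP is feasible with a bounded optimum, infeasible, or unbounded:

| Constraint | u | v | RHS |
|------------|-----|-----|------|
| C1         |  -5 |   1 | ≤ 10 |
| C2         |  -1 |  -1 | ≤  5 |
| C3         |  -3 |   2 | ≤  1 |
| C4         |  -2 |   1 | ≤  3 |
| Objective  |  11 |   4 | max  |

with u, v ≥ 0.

Unbounded (objective can increase without bound)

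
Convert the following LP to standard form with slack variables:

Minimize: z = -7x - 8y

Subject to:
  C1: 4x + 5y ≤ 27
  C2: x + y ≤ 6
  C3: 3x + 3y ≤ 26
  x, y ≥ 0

min z = -7x - 8y

s.t.
  4x + 5y + s1 = 27
  x + y + s2 = 6
  3x + 3y + s3 = 26
  x, y, s1, s2, s3 ≥ 0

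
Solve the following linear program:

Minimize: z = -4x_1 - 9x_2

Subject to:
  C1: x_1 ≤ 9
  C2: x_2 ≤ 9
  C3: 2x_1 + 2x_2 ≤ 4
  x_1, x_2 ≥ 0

Evaluate the objective at each vertex of the feasible region:
  z(0, 0) = 0
  z(2, 0) = -8
  z(0, 2) = -18  ←
The minimum is at x_1 = 0, x_2 = 2.

x_1 = 0, x_2 = 2, z = -18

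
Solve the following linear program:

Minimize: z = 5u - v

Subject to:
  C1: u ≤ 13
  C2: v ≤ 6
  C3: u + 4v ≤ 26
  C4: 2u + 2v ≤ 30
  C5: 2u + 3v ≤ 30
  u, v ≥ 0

Evaluate the objective at each vertex of the feasible region:
  z(0, 0) = 0
  z(13, 0) = 65
  z(13, 1.333) = 63.67
  z(8.4, 4.4) = 37.6
  z(2, 6) = 4
  z(0, 6) = -6  ←
The minimum is at u = 0, v = 6.

u = 0, v = 6, z = -6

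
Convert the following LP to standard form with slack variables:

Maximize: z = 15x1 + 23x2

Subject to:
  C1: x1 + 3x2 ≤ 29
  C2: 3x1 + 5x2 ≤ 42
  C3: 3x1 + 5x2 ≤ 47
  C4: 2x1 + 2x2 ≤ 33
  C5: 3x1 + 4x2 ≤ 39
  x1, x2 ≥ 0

max z = 15x1 + 23x2

s.t.
  x1 + 3x2 + s1 = 29
  3x1 + 5x2 + s2 = 42
  3x1 + 5x2 + s3 = 47
  2x1 + 2x2 + s4 = 33
  3x1 + 4x2 + s5 = 39
  x1, x2, s1, s2, s3, s4, s5 ≥ 0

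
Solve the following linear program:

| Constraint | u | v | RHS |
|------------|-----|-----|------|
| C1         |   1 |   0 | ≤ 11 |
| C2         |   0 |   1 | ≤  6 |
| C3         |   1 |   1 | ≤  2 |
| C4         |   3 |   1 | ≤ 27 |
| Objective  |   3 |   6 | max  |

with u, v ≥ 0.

Evaluate the objective at each vertex of the feasible region:
  z(0, 0) = 0
  z(2, 0) = 6
  z(0, 2) = 12  ←
The maximum is at u = 0, v = 2.

u = 0, v = 2, z = 12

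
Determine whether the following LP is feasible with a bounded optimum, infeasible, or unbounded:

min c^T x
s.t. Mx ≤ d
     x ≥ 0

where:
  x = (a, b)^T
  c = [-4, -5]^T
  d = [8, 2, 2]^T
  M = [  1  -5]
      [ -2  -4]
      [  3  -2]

Unbounded (objective can decrease without bound)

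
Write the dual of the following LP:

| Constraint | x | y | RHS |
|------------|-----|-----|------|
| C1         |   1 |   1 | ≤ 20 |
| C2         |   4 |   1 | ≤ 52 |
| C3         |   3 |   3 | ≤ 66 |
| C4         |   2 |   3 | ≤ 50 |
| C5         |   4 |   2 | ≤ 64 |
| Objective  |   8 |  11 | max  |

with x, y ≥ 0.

Primal max cᵀx s.t. Ax ≤ b, x ≥ 0  →  Dual min bᵀy s.t. Aᵀy ≥ c, y ≥ 0.

Minimize: z = 20y1 + 52y2 + 66y3 + 50y4 + 64y5

Subject to:
  y1 + 4y2 + 3y3 + 2y4 + 4y5 ≥ 8
  y1 + y2 + 3y3 + 3y4 + 2y5 ≥ 11
  y1, y2, y3, y4, y5 ≥ 0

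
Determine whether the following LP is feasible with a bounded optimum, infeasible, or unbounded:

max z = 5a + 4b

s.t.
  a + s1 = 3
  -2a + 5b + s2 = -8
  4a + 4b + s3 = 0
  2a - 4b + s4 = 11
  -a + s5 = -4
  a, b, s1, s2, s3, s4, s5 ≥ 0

Infeasible (no feasible solution exists)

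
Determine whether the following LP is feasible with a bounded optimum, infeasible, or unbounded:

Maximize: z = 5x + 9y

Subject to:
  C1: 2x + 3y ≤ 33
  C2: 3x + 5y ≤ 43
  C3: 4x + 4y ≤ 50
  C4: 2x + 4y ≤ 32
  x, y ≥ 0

Feasible with a bounded optimal solution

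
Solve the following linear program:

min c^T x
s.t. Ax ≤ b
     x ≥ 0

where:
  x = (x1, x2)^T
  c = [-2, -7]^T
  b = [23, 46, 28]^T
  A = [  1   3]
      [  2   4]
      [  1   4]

Evaluate the objective at each vertex of the feasible region:
  z(0, 0) = 0
  z(23, 0) = -46
  z(8, 5) = -51  ←
  z(0, 7) = -49
The minimum is at x1 = 8, x2 = 5.

x1 = 8, x2 = 5, z = -51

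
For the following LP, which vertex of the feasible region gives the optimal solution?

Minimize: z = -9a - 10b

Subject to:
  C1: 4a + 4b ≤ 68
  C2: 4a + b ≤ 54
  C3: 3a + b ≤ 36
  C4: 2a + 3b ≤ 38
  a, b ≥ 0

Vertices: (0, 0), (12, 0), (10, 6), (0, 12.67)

Evaluate the objective at each vertex of the feasible region:
  z(0, 0) = 0
  z(12, 0) = -108
  z(10, 6) = -150  ←
  z(0, 12.67) = -126.7
The minimum is at a = 10, b = 6.

(10, 6)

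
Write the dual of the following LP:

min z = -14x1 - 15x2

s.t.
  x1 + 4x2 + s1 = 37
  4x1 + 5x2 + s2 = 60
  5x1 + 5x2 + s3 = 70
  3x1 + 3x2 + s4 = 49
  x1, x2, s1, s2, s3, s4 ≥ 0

Primal min cᵀx s.t. Ax ≤ b, x ≥ 0  →  Dual max −bᵀy s.t. Aᵀy ≥ −c, y ≥ 0.

Maximize: z = -37y1 - 60y2 - 70y3 - 49y4

Subject to:
  y1 + 4y2 + 5y3 + 3y4 ≥ 14
  4y1 + 5y2 + 5y3 + 3y4 ≥ 15
  y1, y2, y3, y4 ≥ 0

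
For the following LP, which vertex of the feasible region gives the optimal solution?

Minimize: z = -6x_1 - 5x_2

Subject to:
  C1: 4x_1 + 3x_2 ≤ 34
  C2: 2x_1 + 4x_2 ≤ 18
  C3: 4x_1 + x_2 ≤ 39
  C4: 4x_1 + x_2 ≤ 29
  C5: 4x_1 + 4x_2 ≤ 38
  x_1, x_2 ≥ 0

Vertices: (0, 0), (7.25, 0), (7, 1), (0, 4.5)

Evaluate the objective at each vertex of the feasible region:
  z(0, 0) = 0
  z(7.25, 0) = -43.5
  z(7, 1) = -47  ←
  z(0, 4.5) = -22.5
The minimum is at x_1 = 7, x_2 = 1.

(7, 1)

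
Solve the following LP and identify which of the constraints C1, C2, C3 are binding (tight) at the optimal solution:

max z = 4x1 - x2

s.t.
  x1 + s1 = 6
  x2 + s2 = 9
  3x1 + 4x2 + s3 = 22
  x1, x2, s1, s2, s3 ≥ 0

At x1 = 6, x2 = 0, compute slack b - a·x for each constraint:
  C1: 6 − 6 = 0  (binding)
  C2: 9 − 0 = 9  (slack)
  C3: 22 − 18 = 4  (slack)

Optimal: x1 = 6, x2 = 0
Binding: C1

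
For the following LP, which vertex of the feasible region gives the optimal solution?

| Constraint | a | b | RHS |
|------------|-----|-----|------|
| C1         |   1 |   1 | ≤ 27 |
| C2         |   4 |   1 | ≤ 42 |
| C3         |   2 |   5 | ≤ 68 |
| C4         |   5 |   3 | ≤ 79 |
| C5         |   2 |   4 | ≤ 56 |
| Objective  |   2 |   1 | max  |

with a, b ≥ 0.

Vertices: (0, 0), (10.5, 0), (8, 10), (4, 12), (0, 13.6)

Evaluate the objective at each vertex of the feasible region:
  z(0, 0) = 0
  z(10.5, 0) = 21
  z(8, 10) = 26  ←
  z(4, 12) = 20
  z(0, 13.6) = 13.6
The maximum is at a = 8, b = 10.

(8, 10)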